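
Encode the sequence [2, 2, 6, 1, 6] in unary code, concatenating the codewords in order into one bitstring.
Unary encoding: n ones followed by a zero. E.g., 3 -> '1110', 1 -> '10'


Encode each number as n ones followed by a terminating 0:
  2 -> 110 (3 bits)
  2 -> 110 (3 bits)
  6 -> 1111110 (7 bits)
  1 -> 10 (2 bits)
  6 -> 1111110 (7 bits)
Total length = 3 + 3 + 7 + 2 + 7 = 22 bits.

Unary([2, 2, 6, 1, 6]) = 1101101111110101111110 (22 bits)


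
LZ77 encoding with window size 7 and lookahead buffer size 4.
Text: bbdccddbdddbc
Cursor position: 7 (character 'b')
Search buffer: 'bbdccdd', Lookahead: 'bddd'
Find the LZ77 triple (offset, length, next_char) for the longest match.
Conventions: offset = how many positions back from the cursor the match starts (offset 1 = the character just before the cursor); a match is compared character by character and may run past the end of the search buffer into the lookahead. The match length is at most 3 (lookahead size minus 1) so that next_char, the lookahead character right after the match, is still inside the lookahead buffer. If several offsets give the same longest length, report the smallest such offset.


Try each offset into the search buffer:
  offset=1 (pos 6, char 'd'): match length 0
  offset=2 (pos 5, char 'd'): match length 0
  offset=3 (pos 4, char 'c'): match length 0
  offset=4 (pos 3, char 'c'): match length 0
  offset=5 (pos 2, char 'd'): match length 0
  offset=6 (pos 1, char 'b'): match length 2
  offset=7 (pos 0, char 'b'): match length 1
Longest match has length 2 at offset 6.
next_char = character at position 7 + 2 = 9 -> 'd'

Best match: offset=6, length=2 (matching 'bd' starting at position 1)
LZ77 triple: (6, 2, 'd')


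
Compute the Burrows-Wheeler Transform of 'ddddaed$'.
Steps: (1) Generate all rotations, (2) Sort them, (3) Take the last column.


Rotations (sorted):
  0: $ddddaed -> last char: d
  1: aed$dddd -> last char: d
  2: d$ddddae -> last char: e
  3: daed$ddd -> last char: d
  4: ddaed$dd -> last char: d
  5: dddaed$d -> last char: d
  6: ddddaed$ -> last char: $
  7: ed$dddda -> last char: a


BWT = ddeddd$a


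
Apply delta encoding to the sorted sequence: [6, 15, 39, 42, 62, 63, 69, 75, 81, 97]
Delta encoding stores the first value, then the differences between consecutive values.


First value: 6
Deltas:
  15 - 6 = 9
  39 - 15 = 24
  42 - 39 = 3
  62 - 42 = 20
  63 - 62 = 1
  69 - 63 = 6
  75 - 69 = 6
  81 - 75 = 6
  97 - 81 = 16


Delta encoded: [6, 9, 24, 3, 20, 1, 6, 6, 6, 16]


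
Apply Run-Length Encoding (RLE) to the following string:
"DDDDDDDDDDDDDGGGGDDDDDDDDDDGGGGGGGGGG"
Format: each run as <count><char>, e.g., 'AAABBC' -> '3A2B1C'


Scanning runs left to right:
  i=0: run of 'D' x 13 -> '13D'
  i=13: run of 'G' x 4 -> '4G'
  i=17: run of 'D' x 10 -> '10D'
  i=27: run of 'G' x 10 -> '10G'

RLE = 13D4G10D10G


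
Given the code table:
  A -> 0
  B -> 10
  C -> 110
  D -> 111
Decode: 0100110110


Decoding:
0 -> A
10 -> B
0 -> A
110 -> C
110 -> C


Result: ABACC


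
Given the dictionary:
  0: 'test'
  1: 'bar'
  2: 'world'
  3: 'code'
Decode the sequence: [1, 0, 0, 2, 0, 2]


Look up each index in the dictionary:
  1 -> 'bar'
  0 -> 'test'
  0 -> 'test'
  2 -> 'world'
  0 -> 'test'
  2 -> 'world'

Decoded: "bar test test world test world"


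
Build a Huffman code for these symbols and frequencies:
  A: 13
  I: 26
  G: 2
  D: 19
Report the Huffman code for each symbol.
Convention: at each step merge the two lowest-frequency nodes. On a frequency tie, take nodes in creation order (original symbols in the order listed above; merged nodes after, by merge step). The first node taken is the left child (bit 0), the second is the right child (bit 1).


Huffman tree construction:
Step 1: Merge G(2) + A(13) = 15
Step 2: Merge (G+A)(15) + D(19) = 34
Step 3: Merge I(26) + ((G+A)+D)(34) = 60
Read each symbol's code off the tree from the root (left child = 0, right child = 1).

Codes:
  A: 101 (length 3)
  I: 0 (length 1)
  G: 100 (length 3)
  D: 11 (length 2)
Average code length: 109/60 = 1.8167 bits/symbol


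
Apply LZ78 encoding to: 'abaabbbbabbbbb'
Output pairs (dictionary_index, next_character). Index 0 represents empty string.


LZ78 encoding steps:
Dictionary: {0: ''}
Step 1: w='' (idx 0), next='a' -> output (0, 'a'), add 'a' as idx 1
Step 2: w='' (idx 0), next='b' -> output (0, 'b'), add 'b' as idx 2
Step 3: w='a' (idx 1), next='a' -> output (1, 'a'), add 'aa' as idx 3
Step 4: w='b' (idx 2), next='b' -> output (2, 'b'), add 'bb' as idx 4
Step 5: w='bb' (idx 4), next='a' -> output (4, 'a'), add 'bba' as idx 5
Step 6: w='bb' (idx 4), next='b' -> output (4, 'b'), add 'bbb' as idx 6
Step 7: w='bb' (idx 4), end of input -> output (4, '')


Encoded: [(0, 'a'), (0, 'b'), (1, 'a'), (2, 'b'), (4, 'a'), (4, 'b'), (4, '')]


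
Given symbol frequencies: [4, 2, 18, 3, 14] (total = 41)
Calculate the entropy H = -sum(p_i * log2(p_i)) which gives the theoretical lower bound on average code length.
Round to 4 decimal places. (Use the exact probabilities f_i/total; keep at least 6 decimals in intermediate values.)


Per-symbol terms -p_i * log2(p_i) with p_i = f_i/41:
  p = 4/41 = 0.097561: log2(p) = -3.357552, -p*log2(p) = 0.327566
  p = 2/41 = 0.048780: log2(p) = -4.357552, -p*log2(p) = 0.212564
  p = 18/41 = 0.439024: log2(p) = -1.187627, -p*log2(p) = 0.521397
  p = 3/41 = 0.073171: log2(p) = -3.772590, -p*log2(p) = 0.276043
  p = 14/41 = 0.341463: log2(p) = -1.550197, -p*log2(p) = 0.529336
H = 0.327566 + 0.212564 + 0.521397 + 0.276043 + 0.529336 = 1.866906

H = 1.8669 bits/symbol


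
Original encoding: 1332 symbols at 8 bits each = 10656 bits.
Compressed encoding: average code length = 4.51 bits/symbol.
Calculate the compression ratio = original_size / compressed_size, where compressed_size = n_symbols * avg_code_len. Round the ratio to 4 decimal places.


original_size = n_symbols * orig_bits = 1332 * 8 = 10656 bits
compressed_size = n_symbols * avg_code_len = 1332 * 4.51 = 6007.32 bits
ratio = original_size / compressed_size = 10656 / 6007.32 = 1.7738

Compression ratio = 1.7738


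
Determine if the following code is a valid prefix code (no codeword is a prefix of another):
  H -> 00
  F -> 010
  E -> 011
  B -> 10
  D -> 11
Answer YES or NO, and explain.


Checking each pair (does one codeword prefix another?):
  H='00' vs F='010': no prefix
  H='00' vs E='011': no prefix
  H='00' vs B='10': no prefix
  H='00' vs D='11': no prefix
  F='010' vs H='00': no prefix
  F='010' vs E='011': no prefix
  F='010' vs B='10': no prefix
  F='010' vs D='11': no prefix
  E='011' vs H='00': no prefix
  E='011' vs F='010': no prefix
  E='011' vs B='10': no prefix
  E='011' vs D='11': no prefix
  B='10' vs H='00': no prefix
  B='10' vs F='010': no prefix
  B='10' vs E='011': no prefix
  B='10' vs D='11': no prefix
  D='11' vs H='00': no prefix
  D='11' vs F='010': no prefix
  D='11' vs E='011': no prefix
  D='11' vs B='10': no prefix
No violation found over all pairs.

YES -- this is a valid prefix code. No codeword is a prefix of any other codeword.


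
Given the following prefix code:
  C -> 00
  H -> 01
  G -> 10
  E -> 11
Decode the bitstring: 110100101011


Decoding step by step:
Bits 11 -> E
Bits 01 -> H
Bits 00 -> C
Bits 10 -> G
Bits 10 -> G
Bits 11 -> E


Decoded message: EHCGGE


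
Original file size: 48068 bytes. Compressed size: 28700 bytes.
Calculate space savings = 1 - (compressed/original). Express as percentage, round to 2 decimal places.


ratio = compressed/original = 28700/48068 = 0.597071
savings = 1 - ratio = 1 - 0.597071 = 0.402929
as a percentage: 0.402929 * 100 = 40.29%

Space savings = 1 - 28700/48068 = 40.29%


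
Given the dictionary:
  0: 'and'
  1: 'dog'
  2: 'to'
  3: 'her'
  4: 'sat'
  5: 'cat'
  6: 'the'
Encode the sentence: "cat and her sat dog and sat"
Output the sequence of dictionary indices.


Look up each word in the dictionary:
  'cat' -> 5
  'and' -> 0
  'her' -> 3
  'sat' -> 4
  'dog' -> 1
  'and' -> 0
  'sat' -> 4

Encoded: [5, 0, 3, 4, 1, 0, 4]


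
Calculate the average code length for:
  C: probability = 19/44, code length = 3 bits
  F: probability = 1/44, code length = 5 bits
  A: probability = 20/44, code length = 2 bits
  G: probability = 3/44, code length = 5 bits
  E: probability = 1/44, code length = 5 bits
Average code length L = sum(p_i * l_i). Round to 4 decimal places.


Weighted contributions p_i * l_i:
  C: (19/44) * 3 = 57/44
  F: (1/44) * 5 = 5/44
  A: (20/44) * 2 = 40/44
  G: (3/44) * 5 = 15/44
  E: (1/44) * 5 = 5/44
Sum = (57 + 5 + 40 + 15 + 5)/44 = 122/44

L = 122/44 = 2.7727 bits/symbol


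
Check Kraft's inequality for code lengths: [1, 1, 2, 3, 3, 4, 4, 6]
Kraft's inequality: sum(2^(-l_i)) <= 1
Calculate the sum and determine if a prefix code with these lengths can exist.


Sum = 2^(-1) + 2^(-1) + 2^(-2) + 2^(-3) + 2^(-3) + 2^(-4) + 2^(-4) + 2^(-6)
    = 0.5 + 0.5 + 0.25 + 0.125 + 0.125 + 0.0625 + 0.0625 + 0.015625
    = 105/64 = 1.640625
Since 1.640625 > 1, Kraft's inequality is NOT satisfied.
A prefix code with these lengths CANNOT exist.

Kraft sum = 1.640625. Not satisfied.


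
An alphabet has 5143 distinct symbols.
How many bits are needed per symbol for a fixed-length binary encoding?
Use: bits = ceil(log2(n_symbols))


log2(5143) = 12.3284
Bracket: 2^12 = 4096 < 5143 <= 2^13 = 8192
So ceil(log2(5143)) = 13

bits = ceil(log2(5143)) = ceil(12.3284) = 13 bits


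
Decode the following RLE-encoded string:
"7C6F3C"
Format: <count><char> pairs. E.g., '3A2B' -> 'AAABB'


Expanding each <count><char> pair:
  7C -> 'CCCCCCC'
  6F -> 'FFFFFF'
  3C -> 'CCC'

Decoded = CCCCCCCFFFFFFCCC


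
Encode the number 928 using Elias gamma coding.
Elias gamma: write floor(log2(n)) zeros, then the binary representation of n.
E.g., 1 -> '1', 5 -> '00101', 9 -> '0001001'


num_bits = floor(log2(928)) + 1 = 10
leading_zeros = num_bits - 1 = 9
binary(928) = 1110100000

Elias gamma(928) = '000000000' + '1110100000' = 0000000001110100000 (19 bits)


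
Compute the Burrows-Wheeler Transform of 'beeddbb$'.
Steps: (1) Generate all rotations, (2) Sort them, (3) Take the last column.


Rotations (sorted):
  0: $beeddbb -> last char: b
  1: b$beeddb -> last char: b
  2: bb$beedd -> last char: d
  3: beeddbb$ -> last char: $
  4: dbb$beed -> last char: d
  5: ddbb$bee -> last char: e
  6: eddbb$be -> last char: e
  7: eeddbb$b -> last char: b


BWT = bbd$deeb


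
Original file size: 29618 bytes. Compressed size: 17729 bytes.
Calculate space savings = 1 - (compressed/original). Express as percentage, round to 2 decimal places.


ratio = compressed/original = 17729/29618 = 0.598589
savings = 1 - ratio = 1 - 0.598589 = 0.401411
as a percentage: 0.401411 * 100 = 40.14%

Space savings = 1 - 17729/29618 = 40.14%


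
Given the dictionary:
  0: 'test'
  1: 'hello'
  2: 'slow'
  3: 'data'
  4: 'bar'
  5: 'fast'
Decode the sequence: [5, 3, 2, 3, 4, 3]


Look up each index in the dictionary:
  5 -> 'fast'
  3 -> 'data'
  2 -> 'slow'
  3 -> 'data'
  4 -> 'bar'
  3 -> 'data'

Decoded: "fast data slow data bar data"


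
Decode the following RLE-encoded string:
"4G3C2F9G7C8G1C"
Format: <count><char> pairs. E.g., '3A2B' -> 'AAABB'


Expanding each <count><char> pair:
  4G -> 'GGGG'
  3C -> 'CCC'
  2F -> 'FF'
  9G -> 'GGGGGGGGG'
  7C -> 'CCCCCCC'
  8G -> 'GGGGGGGG'
  1C -> 'C'

Decoded = GGGGCCCFFGGGGGGGGGCCCCCCCGGGGGGGGC


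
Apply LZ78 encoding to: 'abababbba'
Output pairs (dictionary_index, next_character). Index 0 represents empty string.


LZ78 encoding steps:
Dictionary: {0: ''}
Step 1: w='' (idx 0), next='a' -> output (0, 'a'), add 'a' as idx 1
Step 2: w='' (idx 0), next='b' -> output (0, 'b'), add 'b' as idx 2
Step 3: w='a' (idx 1), next='b' -> output (1, 'b'), add 'ab' as idx 3
Step 4: w='ab' (idx 3), next='b' -> output (3, 'b'), add 'abb' as idx 4
Step 5: w='b' (idx 2), next='a' -> output (2, 'a'), add 'ba' as idx 5


Encoded: [(0, 'a'), (0, 'b'), (1, 'b'), (3, 'b'), (2, 'a')]


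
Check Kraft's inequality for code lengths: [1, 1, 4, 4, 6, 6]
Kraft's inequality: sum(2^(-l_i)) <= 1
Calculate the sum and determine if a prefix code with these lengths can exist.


Sum = 2^(-1) + 2^(-1) + 2^(-4) + 2^(-4) + 2^(-6) + 2^(-6)
    = 0.5 + 0.5 + 0.0625 + 0.0625 + 0.015625 + 0.015625
    = 74/64 = 1.15625
Since 1.15625 > 1, Kraft's inequality is NOT satisfied.
A prefix code with these lengths CANNOT exist.

Kraft sum = 1.15625. Not satisfied.


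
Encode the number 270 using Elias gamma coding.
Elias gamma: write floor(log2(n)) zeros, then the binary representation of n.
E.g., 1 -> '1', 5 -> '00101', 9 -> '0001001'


num_bits = floor(log2(270)) + 1 = 9
leading_zeros = num_bits - 1 = 8
binary(270) = 100001110

Elias gamma(270) = '00000000' + '100001110' = 00000000100001110 (17 bits)


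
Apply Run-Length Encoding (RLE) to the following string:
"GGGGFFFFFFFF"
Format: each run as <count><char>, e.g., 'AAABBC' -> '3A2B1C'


Scanning runs left to right:
  i=0: run of 'G' x 4 -> '4G'
  i=4: run of 'F' x 8 -> '8F'

RLE = 4G8F


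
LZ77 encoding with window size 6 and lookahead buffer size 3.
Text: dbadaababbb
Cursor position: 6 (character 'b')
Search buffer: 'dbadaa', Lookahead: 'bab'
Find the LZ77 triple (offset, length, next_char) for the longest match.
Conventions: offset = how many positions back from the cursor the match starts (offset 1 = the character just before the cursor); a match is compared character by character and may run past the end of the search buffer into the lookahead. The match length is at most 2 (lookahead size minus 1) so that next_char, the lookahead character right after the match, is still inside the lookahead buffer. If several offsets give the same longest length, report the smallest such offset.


Try each offset into the search buffer:
  offset=1 (pos 5, char 'a'): match length 0
  offset=2 (pos 4, char 'a'): match length 0
  offset=3 (pos 3, char 'd'): match length 0
  offset=4 (pos 2, char 'a'): match length 0
  offset=5 (pos 1, char 'b'): match length 2
  offset=6 (pos 0, char 'd'): match length 0
Longest match has length 2 at offset 5.
next_char = character at position 6 + 2 = 8 -> 'b'

Best match: offset=5, length=2 (matching 'ba' starting at position 1)
LZ77 triple: (5, 2, 'b')


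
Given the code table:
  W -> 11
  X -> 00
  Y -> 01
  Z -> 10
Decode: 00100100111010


Decoding:
00 -> X
10 -> Z
01 -> Y
00 -> X
11 -> W
10 -> Z
10 -> Z


Result: XZYXWZZ


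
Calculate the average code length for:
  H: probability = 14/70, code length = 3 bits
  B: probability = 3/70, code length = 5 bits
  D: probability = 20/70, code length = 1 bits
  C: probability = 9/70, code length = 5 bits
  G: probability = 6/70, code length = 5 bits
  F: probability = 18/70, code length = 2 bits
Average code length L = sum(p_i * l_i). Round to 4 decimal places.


Weighted contributions p_i * l_i:
  H: (14/70) * 3 = 42/70
  B: (3/70) * 5 = 15/70
  D: (20/70) * 1 = 20/70
  C: (9/70) * 5 = 45/70
  G: (6/70) * 5 = 30/70
  F: (18/70) * 2 = 36/70
Sum = (42 + 15 + 20 + 45 + 30 + 36)/70 = 188/70

L = 188/70 = 2.6857 bits/symbol


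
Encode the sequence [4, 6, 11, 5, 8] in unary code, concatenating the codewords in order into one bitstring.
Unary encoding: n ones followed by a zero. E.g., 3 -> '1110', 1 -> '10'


Encode each number as n ones followed by a terminating 0:
  4 -> 11110 (5 bits)
  6 -> 1111110 (7 bits)
  11 -> 111111111110 (12 bits)
  5 -> 111110 (6 bits)
  8 -> 111111110 (9 bits)
Total length = 5 + 7 + 12 + 6 + 9 = 39 bits.

Unary([4, 6, 11, 5, 8]) = 111101111110111111111110111110111111110 (39 bits)


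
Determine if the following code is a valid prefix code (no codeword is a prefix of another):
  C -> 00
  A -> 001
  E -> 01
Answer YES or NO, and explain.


Checking each pair (does one codeword prefix another?):
  C='00' vs A='001': prefix -- VIOLATION

NO -- this is NOT a valid prefix code. C (00) is a prefix of A (001).


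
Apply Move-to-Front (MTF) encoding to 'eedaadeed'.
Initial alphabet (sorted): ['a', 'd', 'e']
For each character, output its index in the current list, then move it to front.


MTF encoding:
'e': index 2 in ['a', 'd', 'e'] -> ['e', 'a', 'd']
'e': index 0 in ['e', 'a', 'd'] -> ['e', 'a', 'd']
'd': index 2 in ['e', 'a', 'd'] -> ['d', 'e', 'a']
'a': index 2 in ['d', 'e', 'a'] -> ['a', 'd', 'e']
'a': index 0 in ['a', 'd', 'e'] -> ['a', 'd', 'e']
'd': index 1 in ['a', 'd', 'e'] -> ['d', 'a', 'e']
'e': index 2 in ['d', 'a', 'e'] -> ['e', 'd', 'a']
'e': index 0 in ['e', 'd', 'a'] -> ['e', 'd', 'a']
'd': index 1 in ['e', 'd', 'a'] -> ['d', 'e', 'a']


Output: [2, 0, 2, 2, 0, 1, 2, 0, 1]


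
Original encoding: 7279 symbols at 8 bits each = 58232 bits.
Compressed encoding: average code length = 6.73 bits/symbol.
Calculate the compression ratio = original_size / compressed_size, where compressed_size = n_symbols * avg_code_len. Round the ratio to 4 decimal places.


original_size = n_symbols * orig_bits = 7279 * 8 = 58232 bits
compressed_size = n_symbols * avg_code_len = 7279 * 6.73 = 48987.67 bits
ratio = original_size / compressed_size = 58232 / 48987.67 = 1.1887

Compression ratio = 1.1887


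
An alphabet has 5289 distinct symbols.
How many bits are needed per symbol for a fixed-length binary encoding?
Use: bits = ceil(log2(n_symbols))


log2(5289) = 12.3688
Bracket: 2^12 = 4096 < 5289 <= 2^13 = 8192
So ceil(log2(5289)) = 13

bits = ceil(log2(5289)) = ceil(12.3688) = 13 bits


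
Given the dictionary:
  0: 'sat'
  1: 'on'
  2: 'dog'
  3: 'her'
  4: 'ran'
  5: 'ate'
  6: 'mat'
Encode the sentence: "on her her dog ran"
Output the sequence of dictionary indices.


Look up each word in the dictionary:
  'on' -> 1
  'her' -> 3
  'her' -> 3
  'dog' -> 2
  'ran' -> 4

Encoded: [1, 3, 3, 2, 4]


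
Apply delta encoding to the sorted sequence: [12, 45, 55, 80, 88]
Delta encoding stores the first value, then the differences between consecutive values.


First value: 12
Deltas:
  45 - 12 = 33
  55 - 45 = 10
  80 - 55 = 25
  88 - 80 = 8


Delta encoded: [12, 33, 10, 25, 8]


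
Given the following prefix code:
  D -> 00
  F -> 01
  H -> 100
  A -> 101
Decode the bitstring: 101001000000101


Decoding step by step:
Bits 101 -> A
Bits 00 -> D
Bits 100 -> H
Bits 00 -> D
Bits 00 -> D
Bits 101 -> A


Decoded message: ADHDDA


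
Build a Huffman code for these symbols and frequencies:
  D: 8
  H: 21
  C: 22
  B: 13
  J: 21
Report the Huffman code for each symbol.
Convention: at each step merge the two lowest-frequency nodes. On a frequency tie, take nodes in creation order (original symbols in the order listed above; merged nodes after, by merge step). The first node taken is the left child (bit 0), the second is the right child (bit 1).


Huffman tree construction:
Step 1: Merge D(8) + B(13) = 21
Step 2: Merge H(21) + J(21) = 42
Step 3: Merge (D+B)(21) + C(22) = 43
Step 4: Merge (H+J)(42) + ((D+B)+C)(43) = 85
Read each symbol's code off the tree from the root (left child = 0, right child = 1).

Codes:
  D: 100 (length 3)
  H: 00 (length 2)
  C: 11 (length 2)
  B: 101 (length 3)
  J: 01 (length 2)
Average code length: 191/85 = 2.2471 bits/symbol


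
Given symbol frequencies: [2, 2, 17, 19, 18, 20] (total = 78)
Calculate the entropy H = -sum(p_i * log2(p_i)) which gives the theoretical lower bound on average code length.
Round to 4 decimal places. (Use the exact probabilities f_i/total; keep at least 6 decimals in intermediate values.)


Per-symbol terms -p_i * log2(p_i) with p_i = f_i/78:
  p = 2/78 = 0.025641: log2(p) = -5.285402, -p*log2(p) = 0.135523
  p = 2/78 = 0.025641: log2(p) = -5.285402, -p*log2(p) = 0.135523
  p = 17/78 = 0.217949: log2(p) = -2.197939, -p*log2(p) = 0.479038
  p = 19/78 = 0.243590: log2(p) = -2.037475, -p*log2(p) = 0.496308
  p = 18/78 = 0.230769: log2(p) = -2.115477, -p*log2(p) = 0.488187
  p = 20/78 = 0.256410: log2(p) = -1.963474, -p*log2(p) = 0.503455
H = 0.135523 + 0.135523 + 0.479038 + 0.496308 + 0.488187 + 0.503455 = 2.238034

H = 2.238 bits/symbol


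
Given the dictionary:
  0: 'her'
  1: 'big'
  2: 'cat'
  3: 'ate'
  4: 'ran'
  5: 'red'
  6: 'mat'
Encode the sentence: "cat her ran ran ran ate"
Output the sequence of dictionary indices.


Look up each word in the dictionary:
  'cat' -> 2
  'her' -> 0
  'ran' -> 4
  'ran' -> 4
  'ran' -> 4
  'ate' -> 3

Encoded: [2, 0, 4, 4, 4, 3]


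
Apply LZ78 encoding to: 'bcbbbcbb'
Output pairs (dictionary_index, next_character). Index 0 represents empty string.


LZ78 encoding steps:
Dictionary: {0: ''}
Step 1: w='' (idx 0), next='b' -> output (0, 'b'), add 'b' as idx 1
Step 2: w='' (idx 0), next='c' -> output (0, 'c'), add 'c' as idx 2
Step 3: w='b' (idx 1), next='b' -> output (1, 'b'), add 'bb' as idx 3
Step 4: w='b' (idx 1), next='c' -> output (1, 'c'), add 'bc' as idx 4
Step 5: w='bb' (idx 3), end of input -> output (3, '')


Encoded: [(0, 'b'), (0, 'c'), (1, 'b'), (1, 'c'), (3, '')]


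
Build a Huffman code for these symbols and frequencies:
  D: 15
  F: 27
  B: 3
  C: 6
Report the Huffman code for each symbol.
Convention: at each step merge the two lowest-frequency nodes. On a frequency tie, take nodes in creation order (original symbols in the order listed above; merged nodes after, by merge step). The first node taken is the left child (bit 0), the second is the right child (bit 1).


Huffman tree construction:
Step 1: Merge B(3) + C(6) = 9
Step 2: Merge (B+C)(9) + D(15) = 24
Step 3: Merge ((B+C)+D)(24) + F(27) = 51
Read each symbol's code off the tree from the root (left child = 0, right child = 1).

Codes:
  D: 01 (length 2)
  F: 1 (length 1)
  B: 000 (length 3)
  C: 001 (length 3)
Average code length: 84/51 = 1.6471 bits/symbol


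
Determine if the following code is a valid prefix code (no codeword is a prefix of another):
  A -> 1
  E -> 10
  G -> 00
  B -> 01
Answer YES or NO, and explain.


Checking each pair (does one codeword prefix another?):
  A='1' vs E='10': prefix -- VIOLATION

NO -- this is NOT a valid prefix code. A (1) is a prefix of E (10).


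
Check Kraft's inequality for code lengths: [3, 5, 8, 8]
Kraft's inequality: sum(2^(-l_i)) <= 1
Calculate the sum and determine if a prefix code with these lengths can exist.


Sum = 2^(-3) + 2^(-5) + 2^(-8) + 2^(-8)
    = 0.125 + 0.03125 + 0.00390625 + 0.00390625
    = 42/256 = 0.1640625
Since 0.1640625 <= 1, Kraft's inequality IS satisfied.
A prefix code with these lengths CAN exist.

Kraft sum = 0.1640625. Satisfied.


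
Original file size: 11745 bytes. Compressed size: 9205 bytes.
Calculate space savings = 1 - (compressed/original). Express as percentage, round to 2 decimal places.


ratio = compressed/original = 9205/11745 = 0.783738
savings = 1 - ratio = 1 - 0.783738 = 0.216262
as a percentage: 0.216262 * 100 = 21.63%

Space savings = 1 - 9205/11745 = 21.63%


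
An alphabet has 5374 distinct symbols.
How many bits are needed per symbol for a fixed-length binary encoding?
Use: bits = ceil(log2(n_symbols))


log2(5374) = 12.3918
Bracket: 2^12 = 4096 < 5374 <= 2^13 = 8192
So ceil(log2(5374)) = 13

bits = ceil(log2(5374)) = ceil(12.3918) = 13 bits


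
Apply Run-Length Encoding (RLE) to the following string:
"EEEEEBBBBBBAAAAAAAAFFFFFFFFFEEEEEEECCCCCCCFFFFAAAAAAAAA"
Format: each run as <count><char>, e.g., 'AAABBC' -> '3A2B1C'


Scanning runs left to right:
  i=0: run of 'E' x 5 -> '5E'
  i=5: run of 'B' x 6 -> '6B'
  i=11: run of 'A' x 8 -> '8A'
  i=19: run of 'F' x 9 -> '9F'
  i=28: run of 'E' x 7 -> '7E'
  i=35: run of 'C' x 7 -> '7C'
  i=42: run of 'F' x 4 -> '4F'
  i=46: run of 'A' x 9 -> '9A'

RLE = 5E6B8A9F7E7C4F9A


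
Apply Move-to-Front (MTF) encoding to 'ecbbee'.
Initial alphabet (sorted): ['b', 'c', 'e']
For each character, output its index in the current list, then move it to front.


MTF encoding:
'e': index 2 in ['b', 'c', 'e'] -> ['e', 'b', 'c']
'c': index 2 in ['e', 'b', 'c'] -> ['c', 'e', 'b']
'b': index 2 in ['c', 'e', 'b'] -> ['b', 'c', 'e']
'b': index 0 in ['b', 'c', 'e'] -> ['b', 'c', 'e']
'e': index 2 in ['b', 'c', 'e'] -> ['e', 'b', 'c']
'e': index 0 in ['e', 'b', 'c'] -> ['e', 'b', 'c']


Output: [2, 2, 2, 0, 2, 0]


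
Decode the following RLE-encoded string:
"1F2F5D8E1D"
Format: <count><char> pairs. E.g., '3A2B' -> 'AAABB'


Expanding each <count><char> pair:
  1F -> 'F'
  2F -> 'FF'
  5D -> 'DDDDD'
  8E -> 'EEEEEEEE'
  1D -> 'D'

Decoded = FFFDDDDDEEEEEEEED


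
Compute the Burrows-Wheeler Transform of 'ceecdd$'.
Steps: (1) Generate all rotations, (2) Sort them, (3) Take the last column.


Rotations (sorted):
  0: $ceecdd -> last char: d
  1: cdd$cee -> last char: e
  2: ceecdd$ -> last char: $
  3: d$ceecd -> last char: d
  4: dd$ceec -> last char: c
  5: ecdd$ce -> last char: e
  6: eecdd$c -> last char: c


BWT = de$dcec


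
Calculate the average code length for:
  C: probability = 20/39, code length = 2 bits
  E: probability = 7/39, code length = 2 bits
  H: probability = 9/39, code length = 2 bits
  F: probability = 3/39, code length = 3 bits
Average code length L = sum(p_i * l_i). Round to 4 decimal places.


Weighted contributions p_i * l_i:
  C: (20/39) * 2 = 40/39
  E: (7/39) * 2 = 14/39
  H: (9/39) * 2 = 18/39
  F: (3/39) * 3 = 9/39
Sum = (40 + 14 + 18 + 9)/39 = 81/39

L = 81/39 = 2.0769 bits/symbol


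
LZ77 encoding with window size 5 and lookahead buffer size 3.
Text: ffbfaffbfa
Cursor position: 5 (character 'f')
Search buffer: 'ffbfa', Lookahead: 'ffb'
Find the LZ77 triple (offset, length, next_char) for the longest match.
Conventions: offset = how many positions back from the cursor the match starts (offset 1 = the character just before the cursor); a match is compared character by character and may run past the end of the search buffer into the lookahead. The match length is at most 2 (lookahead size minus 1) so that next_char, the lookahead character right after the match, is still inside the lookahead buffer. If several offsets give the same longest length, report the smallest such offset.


Try each offset into the search buffer:
  offset=1 (pos 4, char 'a'): match length 0
  offset=2 (pos 3, char 'f'): match length 1
  offset=3 (pos 2, char 'b'): match length 0
  offset=4 (pos 1, char 'f'): match length 1
  offset=5 (pos 0, char 'f'): match length 2
Longest match has length 2 at offset 5.
next_char = character at position 5 + 2 = 7 -> 'b'

Best match: offset=5, length=2 (matching 'ff' starting at position 0)
LZ77 triple: (5, 2, 'b')


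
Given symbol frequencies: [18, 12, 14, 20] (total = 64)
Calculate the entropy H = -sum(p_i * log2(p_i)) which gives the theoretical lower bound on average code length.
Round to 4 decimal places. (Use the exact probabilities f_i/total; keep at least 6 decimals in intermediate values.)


Per-symbol terms -p_i * log2(p_i) with p_i = f_i/64:
  p = 18/64 = 0.281250: log2(p) = -1.830075, -p*log2(p) = 0.514709
  p = 12/64 = 0.187500: log2(p) = -2.415037, -p*log2(p) = 0.452820
  p = 14/64 = 0.218750: log2(p) = -2.192645, -p*log2(p) = 0.479641
  p = 20/64 = 0.312500: log2(p) = -1.678072, -p*log2(p) = 0.524397
H = 0.514709 + 0.452820 + 0.479641 + 0.524397 = 1.971567

H = 1.9716 bits/symbol


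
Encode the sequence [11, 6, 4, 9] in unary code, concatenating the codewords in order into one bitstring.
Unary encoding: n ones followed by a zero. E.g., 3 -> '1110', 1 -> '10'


Encode each number as n ones followed by a terminating 0:
  11 -> 111111111110 (12 bits)
  6 -> 1111110 (7 bits)
  4 -> 11110 (5 bits)
  9 -> 1111111110 (10 bits)
Total length = 12 + 7 + 5 + 10 = 34 bits.

Unary([11, 6, 4, 9]) = 1111111111101111110111101111111110 (34 bits)


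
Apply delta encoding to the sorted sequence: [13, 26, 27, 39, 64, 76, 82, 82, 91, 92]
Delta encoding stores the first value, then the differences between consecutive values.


First value: 13
Deltas:
  26 - 13 = 13
  27 - 26 = 1
  39 - 27 = 12
  64 - 39 = 25
  76 - 64 = 12
  82 - 76 = 6
  82 - 82 = 0
  91 - 82 = 9
  92 - 91 = 1


Delta encoded: [13, 13, 1, 12, 25, 12, 6, 0, 9, 1]


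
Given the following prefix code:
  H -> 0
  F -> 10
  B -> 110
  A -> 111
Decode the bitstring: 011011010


Decoding step by step:
Bits 0 -> H
Bits 110 -> B
Bits 110 -> B
Bits 10 -> F


Decoded message: HBBF


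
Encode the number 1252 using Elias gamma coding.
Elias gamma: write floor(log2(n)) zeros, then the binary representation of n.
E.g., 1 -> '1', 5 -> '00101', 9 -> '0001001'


num_bits = floor(log2(1252)) + 1 = 11
leading_zeros = num_bits - 1 = 10
binary(1252) = 10011100100

Elias gamma(1252) = '0000000000' + '10011100100' = 000000000010011100100 (21 bits)


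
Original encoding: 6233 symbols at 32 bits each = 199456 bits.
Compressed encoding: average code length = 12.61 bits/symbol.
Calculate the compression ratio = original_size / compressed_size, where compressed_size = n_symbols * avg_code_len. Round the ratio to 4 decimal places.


original_size = n_symbols * orig_bits = 6233 * 32 = 199456 bits
compressed_size = n_symbols * avg_code_len = 6233 * 12.61 = 78598.13 bits
ratio = original_size / compressed_size = 199456 / 78598.13 = 2.5377

Compression ratio = 2.5377


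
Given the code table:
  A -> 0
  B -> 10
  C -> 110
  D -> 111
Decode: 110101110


Decoding:
110 -> C
10 -> B
111 -> D
0 -> A


Result: CBDA


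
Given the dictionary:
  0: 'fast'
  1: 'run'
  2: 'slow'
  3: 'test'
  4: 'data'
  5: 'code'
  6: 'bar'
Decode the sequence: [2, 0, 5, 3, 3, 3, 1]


Look up each index in the dictionary:
  2 -> 'slow'
  0 -> 'fast'
  5 -> 'code'
  3 -> 'test'
  3 -> 'test'
  3 -> 'test'
  1 -> 'run'

Decoded: "slow fast code test test test run"


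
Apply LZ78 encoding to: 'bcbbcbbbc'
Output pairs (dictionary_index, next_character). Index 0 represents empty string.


LZ78 encoding steps:
Dictionary: {0: ''}
Step 1: w='' (idx 0), next='b' -> output (0, 'b'), add 'b' as idx 1
Step 2: w='' (idx 0), next='c' -> output (0, 'c'), add 'c' as idx 2
Step 3: w='b' (idx 1), next='b' -> output (1, 'b'), add 'bb' as idx 3
Step 4: w='c' (idx 2), next='b' -> output (2, 'b'), add 'cb' as idx 4
Step 5: w='bb' (idx 3), next='c' -> output (3, 'c'), add 'bbc' as idx 5


Encoded: [(0, 'b'), (0, 'c'), (1, 'b'), (2, 'b'), (3, 'c')]


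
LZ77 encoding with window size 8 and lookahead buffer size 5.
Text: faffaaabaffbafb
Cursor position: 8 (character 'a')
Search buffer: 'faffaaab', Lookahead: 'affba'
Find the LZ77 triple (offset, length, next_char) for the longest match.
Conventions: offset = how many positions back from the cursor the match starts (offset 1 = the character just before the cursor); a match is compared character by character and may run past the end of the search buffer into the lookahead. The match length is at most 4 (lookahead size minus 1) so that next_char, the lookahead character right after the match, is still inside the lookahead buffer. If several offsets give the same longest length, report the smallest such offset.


Try each offset into the search buffer:
  offset=1 (pos 7, char 'b'): match length 0
  offset=2 (pos 6, char 'a'): match length 1
  offset=3 (pos 5, char 'a'): match length 1
  offset=4 (pos 4, char 'a'): match length 1
  offset=5 (pos 3, char 'f'): match length 0
  offset=6 (pos 2, char 'f'): match length 0
  offset=7 (pos 1, char 'a'): match length 3
  offset=8 (pos 0, char 'f'): match length 0
Longest match has length 3 at offset 7.
next_char = character at position 8 + 3 = 11 -> 'b'

Best match: offset=7, length=3 (matching 'aff' starting at position 1)
LZ77 triple: (7, 3, 'b')


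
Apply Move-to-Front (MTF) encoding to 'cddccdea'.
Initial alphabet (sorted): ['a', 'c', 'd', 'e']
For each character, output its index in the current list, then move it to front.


MTF encoding:
'c': index 1 in ['a', 'c', 'd', 'e'] -> ['c', 'a', 'd', 'e']
'd': index 2 in ['c', 'a', 'd', 'e'] -> ['d', 'c', 'a', 'e']
'd': index 0 in ['d', 'c', 'a', 'e'] -> ['d', 'c', 'a', 'e']
'c': index 1 in ['d', 'c', 'a', 'e'] -> ['c', 'd', 'a', 'e']
'c': index 0 in ['c', 'd', 'a', 'e'] -> ['c', 'd', 'a', 'e']
'd': index 1 in ['c', 'd', 'a', 'e'] -> ['d', 'c', 'a', 'e']
'e': index 3 in ['d', 'c', 'a', 'e'] -> ['e', 'd', 'c', 'a']
'a': index 3 in ['e', 'd', 'c', 'a'] -> ['a', 'e', 'd', 'c']


Output: [1, 2, 0, 1, 0, 1, 3, 3]


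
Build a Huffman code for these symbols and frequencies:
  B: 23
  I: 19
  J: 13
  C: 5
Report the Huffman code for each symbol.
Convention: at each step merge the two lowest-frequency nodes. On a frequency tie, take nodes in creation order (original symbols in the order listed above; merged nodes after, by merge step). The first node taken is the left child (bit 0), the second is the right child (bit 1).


Huffman tree construction:
Step 1: Merge C(5) + J(13) = 18
Step 2: Merge (C+J)(18) + I(19) = 37
Step 3: Merge B(23) + ((C+J)+I)(37) = 60
Read each symbol's code off the tree from the root (left child = 0, right child = 1).

Codes:
  B: 0 (length 1)
  I: 11 (length 2)
  J: 101 (length 3)
  C: 100 (length 3)
Average code length: 115/60 = 1.9167 bits/symbol


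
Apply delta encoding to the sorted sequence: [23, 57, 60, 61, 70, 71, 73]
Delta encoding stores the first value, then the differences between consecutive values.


First value: 23
Deltas:
  57 - 23 = 34
  60 - 57 = 3
  61 - 60 = 1
  70 - 61 = 9
  71 - 70 = 1
  73 - 71 = 2


Delta encoded: [23, 34, 3, 1, 9, 1, 2]


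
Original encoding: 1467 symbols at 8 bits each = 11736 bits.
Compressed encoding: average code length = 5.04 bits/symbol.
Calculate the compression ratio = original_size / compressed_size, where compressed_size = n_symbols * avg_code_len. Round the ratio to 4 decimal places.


original_size = n_symbols * orig_bits = 1467 * 8 = 11736 bits
compressed_size = n_symbols * avg_code_len = 1467 * 5.04 = 7393.68 bits
ratio = original_size / compressed_size = 11736 / 7393.68 = 1.5873

Compression ratio = 1.5873


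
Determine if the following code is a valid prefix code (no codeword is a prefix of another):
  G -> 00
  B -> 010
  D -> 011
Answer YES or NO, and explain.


Checking each pair (does one codeword prefix another?):
  G='00' vs B='010': no prefix
  G='00' vs D='011': no prefix
  B='010' vs G='00': no prefix
  B='010' vs D='011': no prefix
  D='011' vs G='00': no prefix
  D='011' vs B='010': no prefix
No violation found over all pairs.

YES -- this is a valid prefix code. No codeword is a prefix of any other codeword.


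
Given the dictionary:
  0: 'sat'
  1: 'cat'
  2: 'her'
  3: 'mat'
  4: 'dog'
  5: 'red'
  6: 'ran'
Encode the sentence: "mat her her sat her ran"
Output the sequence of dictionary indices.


Look up each word in the dictionary:
  'mat' -> 3
  'her' -> 2
  'her' -> 2
  'sat' -> 0
  'her' -> 2
  'ran' -> 6

Encoded: [3, 2, 2, 0, 2, 6]


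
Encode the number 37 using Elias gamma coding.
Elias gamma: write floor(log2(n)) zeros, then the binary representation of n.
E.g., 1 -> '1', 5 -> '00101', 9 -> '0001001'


num_bits = floor(log2(37)) + 1 = 6
leading_zeros = num_bits - 1 = 5
binary(37) = 100101

Elias gamma(37) = '00000' + '100101' = 00000100101 (11 bits)


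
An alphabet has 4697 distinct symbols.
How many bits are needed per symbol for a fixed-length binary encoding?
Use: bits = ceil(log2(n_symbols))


log2(4697) = 12.1975
Bracket: 2^12 = 4096 < 4697 <= 2^13 = 8192
So ceil(log2(4697)) = 13

bits = ceil(log2(4697)) = ceil(12.1975) = 13 bits


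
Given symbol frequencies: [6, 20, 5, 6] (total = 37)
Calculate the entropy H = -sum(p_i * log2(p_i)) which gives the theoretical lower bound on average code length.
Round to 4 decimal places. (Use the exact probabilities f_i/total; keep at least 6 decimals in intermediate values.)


Per-symbol terms -p_i * log2(p_i) with p_i = f_i/37:
  p = 6/37 = 0.162162: log2(p) = -2.624491, -p*log2(p) = 0.425593
  p = 20/37 = 0.540541: log2(p) = -0.887525, -p*log2(p) = 0.479743
  p = 5/37 = 0.135135: log2(p) = -2.887525, -p*log2(p) = 0.390206
  p = 6/37 = 0.162162: log2(p) = -2.624491, -p*log2(p) = 0.425593
H = 0.425593 + 0.479743 + 0.390206 + 0.425593 = 1.721135

H = 1.7211 bits/symbol


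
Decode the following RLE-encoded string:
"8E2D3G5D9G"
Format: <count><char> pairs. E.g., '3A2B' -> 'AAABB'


Expanding each <count><char> pair:
  8E -> 'EEEEEEEE'
  2D -> 'DD'
  3G -> 'GGG'
  5D -> 'DDDDD'
  9G -> 'GGGGGGGGG'

Decoded = EEEEEEEEDDGGGDDDDDGGGGGGGGG


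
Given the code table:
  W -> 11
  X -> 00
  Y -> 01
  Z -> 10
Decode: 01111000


Decoding:
01 -> Y
11 -> W
10 -> Z
00 -> X


Result: YWZX


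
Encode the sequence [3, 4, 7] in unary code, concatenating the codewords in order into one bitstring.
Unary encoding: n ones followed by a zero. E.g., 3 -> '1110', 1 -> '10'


Encode each number as n ones followed by a terminating 0:
  3 -> 1110 (4 bits)
  4 -> 11110 (5 bits)
  7 -> 11111110 (8 bits)
Total length = 4 + 5 + 8 = 17 bits.

Unary([3, 4, 7]) = 11101111011111110 (17 bits)


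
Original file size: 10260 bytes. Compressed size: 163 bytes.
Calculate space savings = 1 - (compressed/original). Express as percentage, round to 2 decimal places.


ratio = compressed/original = 163/10260 = 0.015887
savings = 1 - ratio = 1 - 0.015887 = 0.984113
as a percentage: 0.984113 * 100 = 98.41%

Space savings = 1 - 163/10260 = 98.41%


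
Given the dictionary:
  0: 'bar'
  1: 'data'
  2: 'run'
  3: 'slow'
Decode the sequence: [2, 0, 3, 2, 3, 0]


Look up each index in the dictionary:
  2 -> 'run'
  0 -> 'bar'
  3 -> 'slow'
  2 -> 'run'
  3 -> 'slow'
  0 -> 'bar'

Decoded: "run bar slow run slow bar"


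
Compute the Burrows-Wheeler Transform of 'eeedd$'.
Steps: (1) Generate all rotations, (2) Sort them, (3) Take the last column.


Rotations (sorted):
  0: $eeedd -> last char: d
  1: d$eeed -> last char: d
  2: dd$eee -> last char: e
  3: edd$ee -> last char: e
  4: eedd$e -> last char: e
  5: eeedd$ -> last char: $


BWT = ddeee$


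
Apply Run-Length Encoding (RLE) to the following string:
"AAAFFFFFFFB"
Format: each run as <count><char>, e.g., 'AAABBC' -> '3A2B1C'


Scanning runs left to right:
  i=0: run of 'A' x 3 -> '3A'
  i=3: run of 'F' x 7 -> '7F'
  i=10: run of 'B' x 1 -> '1B'

RLE = 3A7F1B


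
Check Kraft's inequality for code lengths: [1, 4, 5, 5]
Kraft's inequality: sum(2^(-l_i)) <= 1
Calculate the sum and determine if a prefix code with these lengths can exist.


Sum = 2^(-1) + 2^(-4) + 2^(-5) + 2^(-5)
    = 0.5 + 0.0625 + 0.03125 + 0.03125
    = 20/32 = 0.625
Since 0.625 <= 1, Kraft's inequality IS satisfied.
A prefix code with these lengths CAN exist.

Kraft sum = 0.625. Satisfied.


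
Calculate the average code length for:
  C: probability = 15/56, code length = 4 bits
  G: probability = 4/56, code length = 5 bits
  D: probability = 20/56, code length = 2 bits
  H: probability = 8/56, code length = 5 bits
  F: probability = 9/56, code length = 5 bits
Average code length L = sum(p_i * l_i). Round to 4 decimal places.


Weighted contributions p_i * l_i:
  C: (15/56) * 4 = 60/56
  G: (4/56) * 5 = 20/56
  D: (20/56) * 2 = 40/56
  H: (8/56) * 5 = 40/56
  F: (9/56) * 5 = 45/56
Sum = (60 + 20 + 40 + 40 + 45)/56 = 205/56

L = 205/56 = 3.6607 bits/symbol


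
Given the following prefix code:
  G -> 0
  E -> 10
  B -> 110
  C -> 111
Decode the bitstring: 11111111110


Decoding step by step:
Bits 111 -> C
Bits 111 -> C
Bits 111 -> C
Bits 10 -> E


Decoded message: CCCE


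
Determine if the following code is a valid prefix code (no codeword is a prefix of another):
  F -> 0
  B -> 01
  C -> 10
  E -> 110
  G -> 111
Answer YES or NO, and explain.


Checking each pair (does one codeword prefix another?):
  F='0' vs B='01': prefix -- VIOLATION

NO -- this is NOT a valid prefix code. F (0) is a prefix of B (01).


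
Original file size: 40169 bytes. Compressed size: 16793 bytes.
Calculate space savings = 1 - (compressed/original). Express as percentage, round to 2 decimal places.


ratio = compressed/original = 16793/40169 = 0.418059
savings = 1 - ratio = 1 - 0.418059 = 0.581941
as a percentage: 0.581941 * 100 = 58.19%

Space savings = 1 - 16793/40169 = 58.19%


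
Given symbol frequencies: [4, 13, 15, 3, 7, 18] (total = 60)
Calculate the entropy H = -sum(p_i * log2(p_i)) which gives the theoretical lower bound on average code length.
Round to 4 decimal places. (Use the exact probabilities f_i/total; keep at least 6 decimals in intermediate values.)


Per-symbol terms -p_i * log2(p_i) with p_i = f_i/60:
  p = 4/60 = 0.066667: log2(p) = -3.906891, -p*log2(p) = 0.260459
  p = 13/60 = 0.216667: log2(p) = -2.206451, -p*log2(p) = 0.478064
  p = 15/60 = 0.250000: log2(p) = -2.000000, -p*log2(p) = 0.500000
  p = 3/60 = 0.050000: log2(p) = -4.321928, -p*log2(p) = 0.216096
  p = 7/60 = 0.116667: log2(p) = -3.099536, -p*log2(p) = 0.361612
  p = 18/60 = 0.300000: log2(p) = -1.736966, -p*log2(p) = 0.521090
H = 0.260459 + 0.478064 + 0.500000 + 0.216096 + 0.361612 + 0.521090 = 2.337321

H = 2.3373 bits/symbol
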